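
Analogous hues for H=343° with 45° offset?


Base hue: 343°
Left analog: (343 - 45) mod 360 = 298°
Right analog: (343 + 45) mod 360 = 28°
Analogous hues = 298° and 28°


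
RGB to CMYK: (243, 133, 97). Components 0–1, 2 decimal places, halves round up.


R'=243/255≈0.9529, G'=133/255≈0.5216, B'=97/255≈0.3804
K = 1 - max(R',G',B') = 1 - 243/255 = 12/255 = 0.04705… → 0.05
(1-R'-K)/(1-K) simplifies to (max-R)/max with max = 243:
C = (243-243)/243 = 0/243 = 0 → 0.00
M = (243-133)/243 = 110/243 = 0.45267… → 0.45
Y = (243-97)/243 = 146/243 = 0.60082… → 0.60
= CMYK(0.00, 0.45, 0.60, 0.05)


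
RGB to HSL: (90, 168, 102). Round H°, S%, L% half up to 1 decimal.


Normalize: R'=90/255≈0.3529, G'=168/255≈0.6588, B'=102/255≈0.4000
Max=168/255, Min=90/255, Δ=Max-Min=78/255
L = (Max+Min)/2 = (168+90)/510 = 258/510 = 0.50588… → L = 50.6%
L > 0.5 → S = Δ/(2-Max-Min) = 78/(510-168-90) = 78/252 = 0.30952… → S = 31.0%
(the 1/255 factors cancel in S and H, so raw channel differences can be used)
Max is G' → H = 60 × ((B-R)/Δ + 2) = 60 × ((102-90)/78 + 2)
  12/78 + 2 = 0.1538… + 2 = 2.1538…
  H = 60 × 2.1538… = 129.230…° → H = 129.2°
= HSL(129.2°, 31.0%, 50.6%)


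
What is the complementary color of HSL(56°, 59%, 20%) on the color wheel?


Complement = opposite side of color wheel = hue + 180°
H' = (56 + 180) mod 360 = 236°
S and L unchanged.
= HSL(236°, 59%, 20%)


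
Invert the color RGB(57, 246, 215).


Invert: (255-R, 255-G, 255-B)
R: 255-57 = 198
G: 255-246 = 9
B: 255-215 = 40
= RGB(198, 9, 40)


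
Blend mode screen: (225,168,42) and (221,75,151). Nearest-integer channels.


Screen: C = 255 - (255-A)×(255-B)/255, rounded to nearest integer
R: 255 - (255-225)×(255-221)/255 = 255 - 1020/255 ≈ 255 - 4.000 = 251.000 → 251
G: 255 - (255-168)×(255-75)/255 = 255 - 15660/255 ≈ 255 - 61.412 = 193.588 → 194
B: 255 - (255-42)×(255-151)/255 = 255 - 22152/255 ≈ 255 - 86.871 = 168.129 → 168
= RGB(251, 194, 168)


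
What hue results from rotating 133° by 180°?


New hue = (H + rotation) mod 360
New hue = (133 + 180) mod 360
= 313 mod 360
= 313°


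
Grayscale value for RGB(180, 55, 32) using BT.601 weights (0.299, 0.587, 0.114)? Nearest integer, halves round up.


Gray = 0.299×R + 0.587×G + 0.114×B
Gray = 0.299×180 + 0.587×55 + 0.114×32
Gray = 53.820 + 32.285 + 3.648
Gray = 89.753 → round half up → 90
Gray = 90


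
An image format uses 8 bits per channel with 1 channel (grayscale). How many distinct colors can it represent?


Total bits = 8 bits/channel × 1 channels = 8 bits
Distinct colors = 2^8
= 256 colors


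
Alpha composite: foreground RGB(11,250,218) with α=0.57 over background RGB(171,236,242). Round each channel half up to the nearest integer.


C = α×F + (1-α)×B, with 1-α = 0.43
R: 0.57×11 + 0.43×171 = 6.27 + 73.53 = 79.80 → 80
G: 0.57×250 + 0.43×236 = 142.50 + 101.48 = 243.98 → 244
B: 0.57×218 + 0.43×242 = 124.26 + 104.06 = 228.32 → 228
= RGB(80, 244, 228)


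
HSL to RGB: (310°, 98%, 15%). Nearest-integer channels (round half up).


H=310°, S=0.98, L=0.15
C = (1-|2L-1|)×S = (1-|-0.70|)×0.98 = 0.294
H' = H/60 = 310/60 ≈ 5.1667; X = C×(1-|H' mod 2 - 1|) = 0.245
m = L - C/2 = 0.15 - 0.147 = 0.003
Sector ⌊H'⌋ = 5 → (R',G',B') = (0.294, 0.0, 0.245)
RGB = ((R'+m)×255, (G'+m)×255, (B'+m)×255) = (75.735, 0.765, 63.24)
Round half up → RGB(76, 1, 63)


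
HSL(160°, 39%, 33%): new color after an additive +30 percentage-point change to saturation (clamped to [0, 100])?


Original S = 39%
Adjustment = +30 percentage points
New S = 39 + (30) = 69
Clamp to [0, 100] → 69
= HSL(160°, 69%, 33%)


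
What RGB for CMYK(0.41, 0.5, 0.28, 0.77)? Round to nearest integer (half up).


R = 255 × (1-C) × (1-K) = 255 × 0.59 × 0.23 = 34.6035 → 35
G = 255 × (1-M) × (1-K) = 255 × 0.50 × 0.23 = 29.325 → 29
B = 255 × (1-Y) × (1-K) = 255 × 0.72 × 0.23 = 42.228 → 42
= RGB(35, 29, 42)


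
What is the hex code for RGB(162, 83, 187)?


R = 162 → A2 (hex)
G = 83 → 53 (hex)
B = 187 → BB (hex)
Hex = #A253BB


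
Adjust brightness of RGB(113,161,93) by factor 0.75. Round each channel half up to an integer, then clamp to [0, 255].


Multiply each channel by 0.75, round half up, clamp to [0, 255]
R: 113×0.75 = 84.75 → round → 85
G: 161×0.75 = 120.75 → round → 121
B: 93×0.75 = 69.75 → round → 70
= RGB(85, 121, 70)


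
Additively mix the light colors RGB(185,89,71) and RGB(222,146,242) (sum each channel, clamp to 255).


Additive: each channel = min(255, C₁+C₂)
R: 185+222 = 407 → 255
G: 89+146 = 235 → 235
B: 71+242 = 313 → 255
= RGB(255, 235, 255)


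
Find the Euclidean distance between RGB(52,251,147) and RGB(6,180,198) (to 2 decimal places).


d = √[(R₁-R₂)² + (G₁-G₂)² + (B₁-B₂)²]
d = √[(52-6)² + (251-180)² + (147-198)²]
d = √[2116 + 5041 + 2601]
d = √9758
d ≈ 98.78


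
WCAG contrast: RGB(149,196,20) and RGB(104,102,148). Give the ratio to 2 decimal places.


Linearize each sRGB channel c=v/255: c/12.92 if c ≤ 0.04045 else ((c+0.055)/1.055)^2.4
L = 0.2126×R_lin + 0.7152×G_lin + 0.0722×B_lin
Color 1 (149,196,20):
  R=149: 149/255≈0.5843 > 0.04045 → ((0.5843+0.055)/1.055)^2.4 ≈ 0.30054
  G=196: 196/255≈0.7686 > 0.04045 → ((0.7686+0.055)/1.055)^2.4 ≈ 0.55201
  B=20: 20/255≈0.0784 > 0.04045 → ((0.0784+0.055)/1.055)^2.4 ≈ 0.00700
  L1 = 0.2126×0.30054 + 0.7152×0.55201 + 0.0722×0.00700 ≈ 0.45920
Color 2 (104,102,148):
  R=104: 104/255≈0.4078 > 0.04045 → ((0.4078+0.055)/1.055)^2.4 ≈ 0.13843
  G=102: 102/255≈0.4000 > 0.04045 → ((0.4000+0.055)/1.055)^2.4 ≈ 0.13287
  B=148: 148/255≈0.5804 > 0.04045 → ((0.5804+0.055)/1.055)^2.4 ≈ 0.29614
  L2 = 0.2126×0.13843 + 0.7152×0.13287 + 0.0722×0.29614 ≈ 0.14584
Lighter = 0.45920, Darker = 0.14584
Ratio = (L_lighter + 0.05) / (L_darker + 0.05)
Ratio = (0.45920 + 0.05) / (0.14584 + 0.05) = 0.50920 / 0.19584 ≈ 2.6001
Ratio ≈ 2.60:1


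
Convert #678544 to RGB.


67 → 103 (R)
85 → 133 (G)
44 → 68 (B)
= RGB(103, 133, 68)


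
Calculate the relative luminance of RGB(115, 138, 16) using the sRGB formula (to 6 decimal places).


Linearize each channel (sRGB transfer function): c = v/255; c_lin = c/12.92 if c ≤ 0.04045, else ((c+0.055)/1.055)^2.4
  R: 115/255 ≈ 0.450980 > 0.04045 → ((0.450980+0.055)/1.055)^2.4 ≈ 0.171441
  G: 138/255 ≈ 0.541176 > 0.04045 → ((0.541176+0.055)/1.055)^2.4 ≈ 0.254152
  B: 16/255 ≈ 0.062745 > 0.04045 → ((0.062745+0.055)/1.055)^2.4 ≈ 0.005182
R_lin = 0.171441, G_lin = 0.254152, B_lin = 0.005182
L = 0.2126×R + 0.7152×G + 0.0722×B
L = 0.2126×0.171441 + 0.7152×0.254152 + 0.0722×0.005182
L ≈ 0.218592


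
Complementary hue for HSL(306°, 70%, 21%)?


Complement = opposite side of color wheel = hue + 180°
H' = (306 + 180) mod 360 = 126°
S and L unchanged.
= HSL(126°, 70%, 21%)


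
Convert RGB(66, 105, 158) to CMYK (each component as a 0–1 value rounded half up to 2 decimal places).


R'=66/255≈0.2588, G'=105/255≈0.4118, B'=158/255≈0.6196
K = 1 - max(R',G',B') = 1 - 158/255 = 97/255 = 0.38039… → 0.38
(1-R'-K)/(1-K) simplifies to (max-R)/max with max = 158:
C = (158-66)/158 = 92/158 = 0.58227… → 0.58
M = (158-105)/158 = 53/158 = 0.33544… → 0.34
Y = (158-158)/158 = 0/158 = 0 → 0.00
= CMYK(0.58, 0.34, 0.00, 0.38)


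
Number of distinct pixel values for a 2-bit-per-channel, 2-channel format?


Total bits = 2 bits/channel × 2 channels = 4 bits
Distinct pixel values = 2^4
= 16 pixel values


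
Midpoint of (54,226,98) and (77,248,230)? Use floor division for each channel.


Midpoint: each channel = ⌊(C₁+C₂)/2⌋
R: ⌊(54+77)/2⌋ = 65
G: ⌊(226+248)/2⌋ = 237
B: ⌊(98+230)/2⌋ = 164
= RGB(65, 237, 164)


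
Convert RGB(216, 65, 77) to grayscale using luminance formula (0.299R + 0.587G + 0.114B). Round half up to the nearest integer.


Gray = 0.299×R + 0.587×G + 0.114×B
Gray = 0.299×216 + 0.587×65 + 0.114×77
Gray = 64.584 + 38.155 + 8.778
Gray = 111.517 → round half up → 112
Gray = 112


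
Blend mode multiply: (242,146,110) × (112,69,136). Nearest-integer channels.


Multiply: C = A×B/255, rounded to nearest integer
R: 242×112/255 = 27104/255 ≈ 106.290 → 106
G: 146×69/255 = 10074/255 ≈ 39.506 → 40
B: 110×136/255 = 14960/255 ≈ 58.667 → 59
= RGB(106, 40, 59)


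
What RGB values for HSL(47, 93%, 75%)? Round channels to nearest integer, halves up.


H=47°, S=0.93, L=0.75
C = (1-|2L-1|)×S = (1-|0.50|)×0.93 = 0.465
H' = H/60 = 47/60 ≈ 0.7833; X = C×(1-|H' mod 2 - 1|) = 0.36425
m = L - C/2 = 0.75 - 0.2325 = 0.5175
Sector ⌊H'⌋ = 0 → (R',G',B') = (0.465, 0.36425, 0.0)
RGB = ((R'+m)×255, (G'+m)×255, (B'+m)×255) = (250.5375, 224.84625, 131.9625)
Round half up → RGB(251, 225, 132)


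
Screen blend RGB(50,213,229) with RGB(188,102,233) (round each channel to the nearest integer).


Screen: C = 255 - (255-A)×(255-B)/255, rounded to nearest integer
R: 255 - (255-50)×(255-188)/255 = 255 - 13735/255 ≈ 255 - 53.863 = 201.137 → 201
G: 255 - (255-213)×(255-102)/255 = 255 - 6426/255 ≈ 255 - 25.200 = 229.800 → 230
B: 255 - (255-229)×(255-233)/255 = 255 - 572/255 ≈ 255 - 2.243 = 252.757 → 253
= RGB(201, 230, 253)


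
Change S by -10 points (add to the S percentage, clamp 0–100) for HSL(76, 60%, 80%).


Original S = 60%
Adjustment = -10 percentage points
New S = 60 + (-10) = 50
Clamp to [0, 100] → 50
= HSL(76°, 50%, 80%)


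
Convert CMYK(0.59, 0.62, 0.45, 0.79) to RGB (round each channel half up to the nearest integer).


R = 255 × (1-C) × (1-K) = 255 × 0.41 × 0.21 = 21.9555 → 22
G = 255 × (1-M) × (1-K) = 255 × 0.38 × 0.21 = 20.349 → 20
B = 255 × (1-Y) × (1-K) = 255 × 0.55 × 0.21 = 29.4525 → 29
= RGB(22, 20, 29)


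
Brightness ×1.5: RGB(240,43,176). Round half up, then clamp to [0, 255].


Multiply each channel by 1.5, round half up, clamp to [0, 255]
R: 240×1.5 = 360 → clamp → 255
G: 43×1.5 = 64.5 → round → 65
B: 176×1.5 = 264 → clamp → 255
= RGB(255, 65, 255)


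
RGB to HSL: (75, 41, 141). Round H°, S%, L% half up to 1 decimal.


Normalize: R'=75/255≈0.2941, G'=41/255≈0.1608, B'=141/255≈0.5529
Max=141/255, Min=41/255, Δ=Max-Min=100/255
L = (Max+Min)/2 = (141+41)/510 = 182/510 = 0.35686… → L = 35.7%
L ≤ 0.5 → S = Δ/(Max+Min) = 100/(141+41) = 100/182 = 0.54945… → S = 54.9%
(the 1/255 factors cancel in S and H, so raw channel differences can be used)
Max is B' → H = 60 × ((R-G)/Δ + 4) = 60 × ((75-41)/100 + 4)
  34/100 + 4 = 0.34 + 4 = 4.34
  H = 60 × 4.34 = 260.4° → H = 260.4°
= HSL(260.4°, 54.9%, 35.7%)


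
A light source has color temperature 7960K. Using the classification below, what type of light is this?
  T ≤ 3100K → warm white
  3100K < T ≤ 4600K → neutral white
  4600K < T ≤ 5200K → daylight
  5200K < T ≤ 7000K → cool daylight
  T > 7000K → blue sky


Temperature: 7960K
7960K > 7000K → blue sky
Classification: blue sky


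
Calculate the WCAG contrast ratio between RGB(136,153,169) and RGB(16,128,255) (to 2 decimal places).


Linearize each sRGB channel c=v/255: c/12.92 if c ≤ 0.04045 else ((c+0.055)/1.055)^2.4
L = 0.2126×R_lin + 0.7152×G_lin + 0.0722×B_lin
Color 1 (136,153,169):
  R=136: 136/255≈0.5333 > 0.04045 → ((0.5333+0.055)/1.055)^2.4 ≈ 0.24620
  G=153: 153/255≈0.6000 > 0.04045 → ((0.6000+0.055)/1.055)^2.4 ≈ 0.31855
  B=169: 169/255≈0.6627 > 0.04045 → ((0.6627+0.055)/1.055)^2.4 ≈ 0.39676
  L1 = 0.2126×0.24620 + 0.7152×0.31855 + 0.0722×0.39676 ≈ 0.30881
Color 2 (16,128,255):
  R=16: 16/255≈0.0627 > 0.04045 → ((0.0627+0.055)/1.055)^2.4 ≈ 0.00518
  G=128: 128/255≈0.5020 > 0.04045 → ((0.5020+0.055)/1.055)^2.4 ≈ 0.21586
  B=255: 255/255≈1.0000 > 0.04045 → ((1.0000+0.055)/1.055)^2.4 ≈ 1.00000
  L2 = 0.2126×0.00518 + 0.7152×0.21586 + 0.0722×1.00000 ≈ 0.22769
Lighter = 0.30881, Darker = 0.22769
Ratio = (L_lighter + 0.05) / (L_darker + 0.05)
Ratio = (0.30881 + 0.05) / (0.22769 + 0.05) = 0.35881 / 0.27769 ≈ 1.2922
Ratio ≈ 1.29:1


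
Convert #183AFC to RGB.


18 → 24 (R)
3A → 58 (G)
FC → 252 (B)
= RGB(24, 58, 252)


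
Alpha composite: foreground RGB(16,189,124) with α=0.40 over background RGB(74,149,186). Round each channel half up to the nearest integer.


C = α×F + (1-α)×B, with 1-α = 0.60
R: 0.40×16 + 0.60×74 = 6.40 + 44.40 = 50.80 → 51
G: 0.40×189 + 0.60×149 = 75.60 + 89.40 = 165.00 → 165
B: 0.40×124 + 0.60×186 = 49.60 + 111.60 = 161.20 → 161
= RGB(51, 165, 161)


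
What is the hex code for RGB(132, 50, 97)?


R = 132 → 84 (hex)
G = 50 → 32 (hex)
B = 97 → 61 (hex)
Hex = #843261


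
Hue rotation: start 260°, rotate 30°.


New hue = (H + rotation) mod 360
New hue = (260 + 30) mod 360
= 290 mod 360
= 290°


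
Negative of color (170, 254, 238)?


Invert: (255-R, 255-G, 255-B)
R: 255-170 = 85
G: 255-254 = 1
B: 255-238 = 17
= RGB(85, 1, 17)


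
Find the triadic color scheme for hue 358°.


Triadic: equally spaced at 120° intervals
H1 = 358°
H2 = (358 + 120) mod 360 = 118°
H3 = (358 + 240) mod 360 = 238°
Triadic = 358°, 118°, 238°


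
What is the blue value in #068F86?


Color: #068F86
R = 06 = 6
G = 8F = 143
B = 86 = 134
Blue = 134


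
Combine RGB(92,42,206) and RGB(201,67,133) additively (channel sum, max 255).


Additive: each channel = min(255, C₁+C₂)
R: 92+201 = 293 → 255
G: 42+67 = 109 → 109
B: 206+133 = 339 → 255
= RGB(255, 109, 255)


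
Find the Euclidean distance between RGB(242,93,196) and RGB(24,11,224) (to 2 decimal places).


d = √[(R₁-R₂)² + (G₁-G₂)² + (B₁-B₂)²]
d = √[(242-24)² + (93-11)² + (196-224)²]
d = √[47524 + 6724 + 784]
d = √55032
d ≈ 234.59


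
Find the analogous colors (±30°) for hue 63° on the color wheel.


Base hue: 63°
Left analog: (63 - 30) mod 360 = 33°
Right analog: (63 + 30) mod 360 = 93°
Analogous hues = 33° and 93°


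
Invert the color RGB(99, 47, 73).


Invert: (255-R, 255-G, 255-B)
R: 255-99 = 156
G: 255-47 = 208
B: 255-73 = 182
= RGB(156, 208, 182)


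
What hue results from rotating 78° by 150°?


New hue = (H + rotation) mod 360
New hue = (78 + 150) mod 360
= 228 mod 360
= 228°


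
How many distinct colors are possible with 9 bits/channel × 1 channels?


Total bits = 9 bits/channel × 1 channels = 9 bits
Distinct colors = 2^9
= 512 colors


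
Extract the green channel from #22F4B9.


Color: #22F4B9
R = 22 = 34
G = F4 = 244
B = B9 = 185
Green = 244


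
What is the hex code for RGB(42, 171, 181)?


R = 42 → 2A (hex)
G = 171 → AB (hex)
B = 181 → B5 (hex)
Hex = #2AABB5


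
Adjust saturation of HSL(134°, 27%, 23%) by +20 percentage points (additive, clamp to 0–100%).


Original S = 27%
Adjustment = +20 percentage points
New S = 27 + (20) = 47
Clamp to [0, 100] → 47
= HSL(134°, 47%, 23%)


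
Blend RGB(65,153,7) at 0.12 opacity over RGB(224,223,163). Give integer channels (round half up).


C = α×F + (1-α)×B, with 1-α = 0.88
R: 0.12×65 + 0.88×224 = 7.80 + 197.12 = 204.92 → 205
G: 0.12×153 + 0.88×223 = 18.36 + 196.24 = 214.60 → 215
B: 0.12×7 + 0.88×163 = 0.84 + 143.44 = 144.28 → 144
= RGB(205, 215, 144)


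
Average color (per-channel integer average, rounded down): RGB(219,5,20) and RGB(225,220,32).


Midpoint: each channel = ⌊(C₁+C₂)/2⌋
R: ⌊(219+225)/2⌋ = 222
G: ⌊(5+220)/2⌋ = 112
B: ⌊(20+32)/2⌋ = 26
= RGB(222, 112, 26)


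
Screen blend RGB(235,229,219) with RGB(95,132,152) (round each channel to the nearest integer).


Screen: C = 255 - (255-A)×(255-B)/255, rounded to nearest integer
R: 255 - (255-235)×(255-95)/255 = 255 - 3200/255 ≈ 255 - 12.549 = 242.451 → 242
G: 255 - (255-229)×(255-132)/255 = 255 - 3198/255 ≈ 255 - 12.541 = 242.459 → 242
B: 255 - (255-219)×(255-152)/255 = 255 - 3708/255 ≈ 255 - 14.541 = 240.459 → 240
= RGB(242, 242, 240)


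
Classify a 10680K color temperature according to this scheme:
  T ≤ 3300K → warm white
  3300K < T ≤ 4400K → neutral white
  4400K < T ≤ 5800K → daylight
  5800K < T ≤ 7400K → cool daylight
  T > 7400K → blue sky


Temperature: 10680K
10680K > 7400K → blue sky
Classification: blue sky


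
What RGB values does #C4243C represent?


C4 → 196 (R)
24 → 36 (G)
3C → 60 (B)
= RGB(196, 36, 60)


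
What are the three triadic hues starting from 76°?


Triadic: equally spaced at 120° intervals
H1 = 76°
H2 = (76 + 120) mod 360 = 196°
H3 = (76 + 240) mod 360 = 316°
Triadic = 76°, 196°, 316°


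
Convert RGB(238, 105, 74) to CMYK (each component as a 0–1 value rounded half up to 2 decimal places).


R'=238/255≈0.9333, G'=105/255≈0.4118, B'=74/255≈0.2902
K = 1 - max(R',G',B') = 1 - 238/255 = 17/255 = 0.06666… → 0.07
(1-R'-K)/(1-K) simplifies to (max-R)/max with max = 238:
C = (238-238)/238 = 0/238 = 0 → 0.00
M = (238-105)/238 = 133/238 = 0.55882… → 0.56
Y = (238-74)/238 = 164/238 = 0.68907… → 0.69
= CMYK(0.00, 0.56, 0.69, 0.07)


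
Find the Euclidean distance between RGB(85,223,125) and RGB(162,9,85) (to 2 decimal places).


d = √[(R₁-R₂)² + (G₁-G₂)² + (B₁-B₂)²]
d = √[(85-162)² + (223-9)² + (125-85)²]
d = √[5929 + 45796 + 1600]
d = √53325
d ≈ 230.92


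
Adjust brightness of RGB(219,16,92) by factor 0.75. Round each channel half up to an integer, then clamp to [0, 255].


Multiply each channel by 0.75, round half up, clamp to [0, 255]
R: 219×0.75 = 164.25 → round → 164
G: 16×0.75 = 12
B: 92×0.75 = 69
= RGB(164, 12, 69)


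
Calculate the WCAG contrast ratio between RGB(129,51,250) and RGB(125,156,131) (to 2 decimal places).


Linearize each sRGB channel c=v/255: c/12.92 if c ≤ 0.04045 else ((c+0.055)/1.055)^2.4
L = 0.2126×R_lin + 0.7152×G_lin + 0.0722×B_lin
Color 1 (129,51,250):
  R=129: 129/255≈0.5059 > 0.04045 → ((0.5059+0.055)/1.055)^2.4 ≈ 0.21953
  G=51: 51/255≈0.2000 > 0.04045 → ((0.2000+0.055)/1.055)^2.4 ≈ 0.03310
  B=250: 250/255≈0.9804 > 0.04045 → ((0.9804+0.055)/1.055)^2.4 ≈ 0.95597
  L1 = 0.2126×0.21953 + 0.7152×0.03310 + 0.0722×0.95597 ≈ 0.13937
Color 2 (125,156,131):
  R=125: 125/255≈0.4902 > 0.04045 → ((0.4902+0.055)/1.055)^2.4 ≈ 0.20508
  G=156: 156/255≈0.6118 > 0.04045 → ((0.6118+0.055)/1.055)^2.4 ≈ 0.33245
  B=131: 131/255≈0.5137 > 0.04045 → ((0.5137+0.055)/1.055)^2.4 ≈ 0.22697
  L2 = 0.2126×0.20508 + 0.7152×0.33245 + 0.0722×0.22697 ≈ 0.29776
Lighter = 0.29776, Darker = 0.13937
Ratio = (L_lighter + 0.05) / (L_darker + 0.05)
Ratio = (0.29776 + 0.05) / (0.13937 + 0.05) = 0.34776 / 0.18937 ≈ 1.8364
Ratio ≈ 1.84:1


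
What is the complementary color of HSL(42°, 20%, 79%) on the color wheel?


Complement = opposite side of color wheel = hue + 180°
H' = (42 + 180) mod 360 = 222°
S and L unchanged.
= HSL(222°, 20%, 79%)


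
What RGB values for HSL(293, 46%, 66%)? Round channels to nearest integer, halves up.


H=293°, S=0.46, L=0.66
C = (1-|2L-1|)×S = (1-|0.32|)×0.46 = 0.3128
H' = H/60 = 293/60 ≈ 4.8833; X = C×(1-|H' mod 2 - 1|) ≈ 0.2763
m = L - C/2 = 0.66 - 0.1564 = 0.5036
Sector ⌊H'⌋ = 4 → (R',G',B') = (≈0.2763, 0.0, 0.3128)
RGB = ((R'+m)×255, (G'+m)×255, (B'+m)×255) = (198.8762, 128.418, 208.182)
Round half up → RGB(199, 128, 208)


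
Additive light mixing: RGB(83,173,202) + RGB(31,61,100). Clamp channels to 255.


Additive: each channel = min(255, C₁+C₂)
R: 83+31 = 114 → 114
G: 173+61 = 234 → 234
B: 202+100 = 302 → 255
= RGB(114, 234, 255)


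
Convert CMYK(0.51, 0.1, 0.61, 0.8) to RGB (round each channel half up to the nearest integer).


R = 255 × (1-C) × (1-K) = 255 × 0.49 × 0.20 = 24.99 → 25
G = 255 × (1-M) × (1-K) = 255 × 0.90 × 0.20 = 45.9 → 46
B = 255 × (1-Y) × (1-K) = 255 × 0.39 × 0.20 = 19.89 → 20
= RGB(25, 46, 20)


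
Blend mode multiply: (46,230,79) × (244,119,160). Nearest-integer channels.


Multiply: C = A×B/255, rounded to nearest integer
R: 46×244/255 = 11224/255 ≈ 44.016 → 44
G: 230×119/255 = 27370/255 ≈ 107.333 → 107
B: 79×160/255 = 12640/255 ≈ 49.569 → 50
= RGB(44, 107, 50)


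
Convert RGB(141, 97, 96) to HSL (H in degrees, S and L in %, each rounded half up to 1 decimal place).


Normalize: R'=141/255≈0.5529, G'=97/255≈0.3804, B'=96/255≈0.3765
Max=141/255, Min=96/255, Δ=Max-Min=45/255
L = (Max+Min)/2 = (141+96)/510 = 237/510 = 0.46470… → L = 46.5%
L ≤ 0.5 → S = Δ/(Max+Min) = 45/(141+96) = 45/237 = 0.18987… → S = 19.0%
(the 1/255 factors cancel in S and H, so raw channel differences can be used)
Max is R' → H = 60 × (((G-B)/Δ) mod 6) = 60 × (((97-96)/45) mod 6)
  1/45 = 0.0222…
  H = 60 × 0.0222… = 1.333…° → H = 1.3°
= HSL(1.3°, 19.0%, 46.5%)


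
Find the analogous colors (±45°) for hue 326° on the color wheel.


Base hue: 326°
Left analog: (326 - 45) mod 360 = 281°
Right analog: (326 + 45) mod 360 = 11°
Analogous hues = 281° and 11°


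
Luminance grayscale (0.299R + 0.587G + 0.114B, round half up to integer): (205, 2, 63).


Gray = 0.299×R + 0.587×G + 0.114×B
Gray = 0.299×205 + 0.587×2 + 0.114×63
Gray = 61.295 + 1.174 + 7.182
Gray = 69.651 → round half up → 70
Gray = 70


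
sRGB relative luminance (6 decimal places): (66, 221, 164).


Linearize each channel (sRGB transfer function): c = v/255; c_lin = c/12.92 if c ≤ 0.04045, else ((c+0.055)/1.055)^2.4
  R: 66/255 ≈ 0.258824 > 0.04045 → ((0.258824+0.055)/1.055)^2.4 ≈ 0.054480
  G: 221/255 ≈ 0.866667 > 0.04045 → ((0.866667+0.055)/1.055)^2.4 ≈ 0.723055
  B: 164/255 ≈ 0.643137 > 0.04045 → ((0.643137+0.055)/1.055)^2.4 ≈ 0.371238
R_lin = 0.054480, G_lin = 0.723055, B_lin = 0.371238
L = 0.2126×R + 0.7152×G + 0.0722×B
L = 0.2126×0.054480 + 0.7152×0.723055 + 0.0722×0.371238
L ≈ 0.555515


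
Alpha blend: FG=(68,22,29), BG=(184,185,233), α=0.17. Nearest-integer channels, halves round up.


C = α×F + (1-α)×B, with 1-α = 0.83
R: 0.17×68 + 0.83×184 = 11.56 + 152.72 = 164.28 → 164
G: 0.17×22 + 0.83×185 = 3.74 + 153.55 = 157.29 → 157
B: 0.17×29 + 0.83×233 = 4.93 + 193.39 = 198.32 → 198
= RGB(164, 157, 198)


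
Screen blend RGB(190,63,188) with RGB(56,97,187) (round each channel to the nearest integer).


Screen: C = 255 - (255-A)×(255-B)/255, rounded to nearest integer
R: 255 - (255-190)×(255-56)/255 = 255 - 12935/255 ≈ 255 - 50.725 = 204.275 → 204
G: 255 - (255-63)×(255-97)/255 = 255 - 30336/255 ≈ 255 - 118.965 = 136.035 → 136
B: 255 - (255-188)×(255-187)/255 = 255 - 4556/255 ≈ 255 - 17.867 = 237.133 → 237
= RGB(204, 136, 237)


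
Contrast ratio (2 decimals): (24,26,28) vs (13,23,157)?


Linearize each sRGB channel c=v/255: c/12.92 if c ≤ 0.04045 else ((c+0.055)/1.055)^2.4
L = 0.2126×R_lin + 0.7152×G_lin + 0.0722×B_lin
Color 1 (24,26,28):
  R=24: 24/255≈0.0941 > 0.04045 → ((0.0941+0.055)/1.055)^2.4 ≈ 0.00913
  G=26: 26/255≈0.1020 > 0.04045 → ((0.1020+0.055)/1.055)^2.4 ≈ 0.01033
  B=28: 28/255≈0.1098 > 0.04045 → ((0.1098+0.055)/1.055)^2.4 ≈ 0.01161
  L1 = 0.2126×0.00913 + 0.7152×0.01033 + 0.0722×0.01161 ≈ 0.01017
Color 2 (13,23,157):
  R=13: 13/255≈0.0510 > 0.04045 → ((0.0510+0.055)/1.055)^2.4 ≈ 0.00402
  G=23: 23/255≈0.0902 > 0.04045 → ((0.0902+0.055)/1.055)^2.4 ≈ 0.00857
  B=157: 157/255≈0.6157 > 0.04045 → ((0.6157+0.055)/1.055)^2.4 ≈ 0.33716
  L2 = 0.2126×0.00402 + 0.7152×0.00857 + 0.0722×0.33716 ≈ 0.03133
Lighter = 0.03133, Darker = 0.01017
Ratio = (L_lighter + 0.05) / (L_darker + 0.05)
Ratio = (0.03133 + 0.05) / (0.01017 + 0.05) = 0.08133 / 0.06017 ≈ 1.3517
Ratio ≈ 1.35:1


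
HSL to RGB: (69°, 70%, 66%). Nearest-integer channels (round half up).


H=69°, S=0.70, L=0.66
C = (1-|2L-1|)×S = (1-|0.32|)×0.70 = 0.476
H' = H/60 = 69/60 ≈ 1.1500; X = C×(1-|H' mod 2 - 1|) = 0.4046
m = L - C/2 = 0.66 - 0.238 = 0.422
Sector ⌊H'⌋ = 1 → (R',G',B') = (0.4046, 0.476, 0.0)
RGB = ((R'+m)×255, (G'+m)×255, (B'+m)×255) = (210.783, 228.99, 107.61)
Round half up → RGB(211, 229, 108)


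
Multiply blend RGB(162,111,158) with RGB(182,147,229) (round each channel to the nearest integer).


Multiply: C = A×B/255, rounded to nearest integer
R: 162×182/255 = 29484/255 ≈ 115.624 → 116
G: 111×147/255 = 16317/255 ≈ 63.988 → 64
B: 158×229/255 = 36182/255 ≈ 141.890 → 142
= RGB(116, 64, 142)


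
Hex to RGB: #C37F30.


C3 → 195 (R)
7F → 127 (G)
30 → 48 (B)
= RGB(195, 127, 48)


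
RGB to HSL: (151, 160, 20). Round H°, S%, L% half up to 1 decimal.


Normalize: R'=151/255≈0.5922, G'=160/255≈0.6275, B'=20/255≈0.0784
Max=160/255, Min=20/255, Δ=Max-Min=140/255
L = (Max+Min)/2 = (160+20)/510 = 180/510 = 0.35294… → L = 35.3%
L ≤ 0.5 → S = Δ/(Max+Min) = 140/(160+20) = 140/180 = 0.77777… → S = 77.8%
(the 1/255 factors cancel in S and H, so raw channel differences can be used)
Max is G' → H = 60 × ((B-R)/Δ + 2) = 60 × ((20-151)/140 + 2)
  -131/140 + 2 = -0.9357… + 2 = 1.0642…
  H = 60 × 1.0642… = 63.857…° → H = 63.9°
= HSL(63.9°, 77.8%, 35.3%)


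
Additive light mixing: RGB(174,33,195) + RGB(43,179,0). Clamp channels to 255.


Additive: each channel = min(255, C₁+C₂)
R: 174+43 = 217 → 217
G: 33+179 = 212 → 212
B: 195+0 = 195 → 195
= RGB(217, 212, 195)


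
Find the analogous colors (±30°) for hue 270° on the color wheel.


Base hue: 270°
Left analog: (270 - 30) mod 360 = 240°
Right analog: (270 + 30) mod 360 = 300°
Analogous hues = 240° and 300°


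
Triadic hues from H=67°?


Triadic: equally spaced at 120° intervals
H1 = 67°
H2 = (67 + 120) mod 360 = 187°
H3 = (67 + 240) mod 360 = 307°
Triadic = 67°, 187°, 307°


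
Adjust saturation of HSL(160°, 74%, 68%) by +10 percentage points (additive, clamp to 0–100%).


Original S = 74%
Adjustment = +10 percentage points
New S = 74 + (10) = 84
Clamp to [0, 100] → 84
= HSL(160°, 84%, 68%)


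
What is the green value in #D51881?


Color: #D51881
R = D5 = 213
G = 18 = 24
B = 81 = 129
Green = 24


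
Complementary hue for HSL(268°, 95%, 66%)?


Complement = opposite side of color wheel = hue + 180°
H' = (268 + 180) mod 360 = 88°
S and L unchanged.
= HSL(88°, 95%, 66%)


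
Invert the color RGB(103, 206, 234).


Invert: (255-R, 255-G, 255-B)
R: 255-103 = 152
G: 255-206 = 49
B: 255-234 = 21
= RGB(152, 49, 21)


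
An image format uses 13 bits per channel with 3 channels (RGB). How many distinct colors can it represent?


Total bits = 13 bits/channel × 3 channels = 39 bits
Distinct colors = 2^39
= 549,755,813,888 colors


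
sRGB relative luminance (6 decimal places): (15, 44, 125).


Linearize each channel (sRGB transfer function): c = v/255; c_lin = c/12.92 if c ≤ 0.04045, else ((c+0.055)/1.055)^2.4
  R: 15/255 ≈ 0.058824 > 0.04045 → ((0.058824+0.055)/1.055)^2.4 ≈ 0.004777
  G: 44/255 ≈ 0.172549 > 0.04045 → ((0.172549+0.055)/1.055)^2.4 ≈ 0.025187
  B: 125/255 ≈ 0.490196 > 0.04045 → ((0.490196+0.055)/1.055)^2.4 ≈ 0.205079
R_lin = 0.004777, G_lin = 0.025187, B_lin = 0.205079
L = 0.2126×R + 0.7152×G + 0.0722×B
L = 0.2126×0.004777 + 0.7152×0.025187 + 0.0722×0.205079
L ≈ 0.033836


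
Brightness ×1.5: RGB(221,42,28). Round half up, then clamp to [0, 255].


Multiply each channel by 1.5, round half up, clamp to [0, 255]
R: 221×1.5 = 331.5 → round → 332 → clamp → 255
G: 42×1.5 = 63
B: 28×1.5 = 42
= RGB(255, 63, 42)


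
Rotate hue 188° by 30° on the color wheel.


New hue = (H + rotation) mod 360
New hue = (188 + 30) mod 360
= 218 mod 360
= 218°


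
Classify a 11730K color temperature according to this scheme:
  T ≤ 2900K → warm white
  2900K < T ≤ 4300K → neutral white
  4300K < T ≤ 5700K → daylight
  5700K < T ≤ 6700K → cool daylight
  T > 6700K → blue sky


Temperature: 11730K
11730K > 6700K → blue sky
Classification: blue sky


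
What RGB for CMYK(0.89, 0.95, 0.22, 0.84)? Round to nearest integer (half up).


R = 255 × (1-C) × (1-K) = 255 × 0.11 × 0.16 = 4.488 → 4
G = 255 × (1-M) × (1-K) = 255 × 0.05 × 0.16 = 2.04 → 2
B = 255 × (1-Y) × (1-K) = 255 × 0.78 × 0.16 = 31.824 → 32
= RGB(4, 2, 32)


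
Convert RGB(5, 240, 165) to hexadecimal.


R = 5 → 05 (hex)
G = 240 → F0 (hex)
B = 165 → A5 (hex)
Hex = #05F0A5


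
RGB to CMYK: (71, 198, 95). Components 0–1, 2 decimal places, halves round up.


R'=71/255≈0.2784, G'=198/255≈0.7765, B'=95/255≈0.3725
K = 1 - max(R',G',B') = 1 - 198/255 = 57/255 = 0.22352… → 0.22
(1-R'-K)/(1-K) simplifies to (max-R)/max with max = 198:
C = (198-71)/198 = 127/198 = 0.64141… → 0.64
M = (198-198)/198 = 0/198 = 0 → 0.00
Y = (198-95)/198 = 103/198 = 0.52020… → 0.52
= CMYK(0.64, 0.00, 0.52, 0.22)


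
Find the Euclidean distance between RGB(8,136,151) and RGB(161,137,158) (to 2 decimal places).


d = √[(R₁-R₂)² + (G₁-G₂)² + (B₁-B₂)²]
d = √[(8-161)² + (136-137)² + (151-158)²]
d = √[23409 + 1 + 49]
d = √23459
d ≈ 153.16


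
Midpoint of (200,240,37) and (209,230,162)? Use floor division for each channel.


Midpoint: each channel = ⌊(C₁+C₂)/2⌋
R: ⌊(200+209)/2⌋ = 204
G: ⌊(240+230)/2⌋ = 235
B: ⌊(37+162)/2⌋ = 99
= RGB(204, 235, 99)


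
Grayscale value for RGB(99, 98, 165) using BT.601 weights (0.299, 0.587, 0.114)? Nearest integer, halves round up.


Gray = 0.299×R + 0.587×G + 0.114×B
Gray = 0.299×99 + 0.587×98 + 0.114×165
Gray = 29.601 + 57.526 + 18.810
Gray = 105.937 → round half up → 106
Gray = 106


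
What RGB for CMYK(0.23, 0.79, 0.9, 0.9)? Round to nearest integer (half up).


R = 255 × (1-C) × (1-K) = 255 × 0.77 × 0.10 = 19.635 → 20
G = 255 × (1-M) × (1-K) = 255 × 0.21 × 0.10 = 5.355 → 5
B = 255 × (1-Y) × (1-K) = 255 × 0.10 × 0.10 = 2.55 → 3
= RGB(20, 5, 3)


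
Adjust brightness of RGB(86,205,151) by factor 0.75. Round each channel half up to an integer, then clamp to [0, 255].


Multiply each channel by 0.75, round half up, clamp to [0, 255]
R: 86×0.75 = 64.5 → round → 65
G: 205×0.75 = 153.75 → round → 154
B: 151×0.75 = 113.25 → round → 113
= RGB(65, 154, 113)


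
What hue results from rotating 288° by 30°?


New hue = (H + rotation) mod 360
New hue = (288 + 30) mod 360
= 318 mod 360
= 318°


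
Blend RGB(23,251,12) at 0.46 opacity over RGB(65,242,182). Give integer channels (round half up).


C = α×F + (1-α)×B, with 1-α = 0.54
R: 0.46×23 + 0.54×65 = 10.58 + 35.10 = 45.68 → 46
G: 0.46×251 + 0.54×242 = 115.46 + 130.68 = 246.14 → 246
B: 0.46×12 + 0.54×182 = 5.52 + 98.28 = 103.80 → 104
= RGB(46, 246, 104)


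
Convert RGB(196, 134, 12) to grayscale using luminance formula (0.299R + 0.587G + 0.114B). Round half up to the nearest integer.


Gray = 0.299×R + 0.587×G + 0.114×B
Gray = 0.299×196 + 0.587×134 + 0.114×12
Gray = 58.604 + 78.658 + 1.368
Gray = 138.630 → round half up → 139
Gray = 139


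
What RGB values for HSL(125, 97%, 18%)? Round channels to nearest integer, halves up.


H=125°, S=0.97, L=0.18
C = (1-|2L-1|)×S = (1-|-0.64|)×0.97 = 0.3492
H' = H/60 = 125/60 ≈ 2.0833; X = C×(1-|H' mod 2 - 1|) = 0.0291
m = L - C/2 = 0.18 - 0.1746 = 0.0054
Sector ⌊H'⌋ = 2 → (R',G',B') = (0.0, 0.3492, 0.0291)
RGB = ((R'+m)×255, (G'+m)×255, (B'+m)×255) = (1.377, 90.423, 8.7975)
Round half up → RGB(1, 90, 9)


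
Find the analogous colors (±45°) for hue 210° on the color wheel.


Base hue: 210°
Left analog: (210 - 45) mod 360 = 165°
Right analog: (210 + 45) mod 360 = 255°
Analogous hues = 165° and 255°


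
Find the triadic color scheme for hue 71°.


Triadic: equally spaced at 120° intervals
H1 = 71°
H2 = (71 + 120) mod 360 = 191°
H3 = (71 + 240) mod 360 = 311°
Triadic = 71°, 191°, 311°


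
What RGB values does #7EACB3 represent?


7E → 126 (R)
AC → 172 (G)
B3 → 179 (B)
= RGB(126, 172, 179)


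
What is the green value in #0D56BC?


Color: #0D56BC
R = 0D = 13
G = 56 = 86
B = BC = 188
Green = 86


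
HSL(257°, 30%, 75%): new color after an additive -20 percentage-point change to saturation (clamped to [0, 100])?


Original S = 30%
Adjustment = -20 percentage points
New S = 30 + (-20) = 10
Clamp to [0, 100] → 10
= HSL(257°, 10%, 75%)


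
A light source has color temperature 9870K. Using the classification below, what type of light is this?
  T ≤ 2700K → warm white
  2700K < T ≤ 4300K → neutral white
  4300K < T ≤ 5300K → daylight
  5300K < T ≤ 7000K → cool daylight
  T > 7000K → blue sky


Temperature: 9870K
9870K > 7000K → blue sky
Classification: blue sky


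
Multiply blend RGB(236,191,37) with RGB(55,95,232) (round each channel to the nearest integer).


Multiply: C = A×B/255, rounded to nearest integer
R: 236×55/255 = 12980/255 ≈ 50.902 → 51
G: 191×95/255 = 18145/255 ≈ 71.157 → 71
B: 37×232/255 = 8584/255 ≈ 33.663 → 34
= RGB(51, 71, 34)


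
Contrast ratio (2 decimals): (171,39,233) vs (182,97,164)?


Linearize each sRGB channel c=v/255: c/12.92 if c ≤ 0.04045 else ((c+0.055)/1.055)^2.4
L = 0.2126×R_lin + 0.7152×G_lin + 0.0722×B_lin
Color 1 (171,39,233):
  R=171: 171/255≈0.6706 > 0.04045 → ((0.6706+0.055)/1.055)^2.4 ≈ 0.40724
  G=39: 39/255≈0.1529 > 0.04045 → ((0.1529+0.055)/1.055)^2.4 ≈ 0.02029
  B=233: 233/255≈0.9137 > 0.04045 → ((0.9137+0.055)/1.055)^2.4 ≈ 0.81485
  L1 = 0.2126×0.40724 + 0.7152×0.02029 + 0.0722×0.81485 ≈ 0.15992
Color 2 (182,97,164):
  R=182: 182/255≈0.7137 > 0.04045 → ((0.7137+0.055)/1.055)^2.4 ≈ 0.46778
  G=97: 97/255≈0.3804 > 0.04045 → ((0.3804+0.055)/1.055)^2.4 ≈ 0.11954
  B=164: 164/255≈0.6431 > 0.04045 → ((0.6431+0.055)/1.055)^2.4 ≈ 0.37124
  L2 = 0.2126×0.46778 + 0.7152×0.11954 + 0.0722×0.37124 ≈ 0.21175
Lighter = 0.21175, Darker = 0.15992
Ratio = (L_lighter + 0.05) / (L_darker + 0.05)
Ratio = (0.21175 + 0.05) / (0.15992 + 0.05) = 0.26175 / 0.20992 ≈ 1.2469
Ratio ≈ 1.25:1


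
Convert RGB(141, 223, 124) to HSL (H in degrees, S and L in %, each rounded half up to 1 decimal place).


Normalize: R'=141/255≈0.5529, G'=223/255≈0.8745, B'=124/255≈0.4863
Max=223/255, Min=124/255, Δ=Max-Min=99/255
L = (Max+Min)/2 = (223+124)/510 = 347/510 = 0.68039… → L = 68.0%
L > 0.5 → S = Δ/(2-Max-Min) = 99/(510-223-124) = 99/163 = 0.60736… → S = 60.7%
(the 1/255 factors cancel in S and H, so raw channel differences can be used)
Max is G' → H = 60 × ((B-R)/Δ + 2) = 60 × ((124-141)/99 + 2)
  -17/99 + 2 = -0.1717… + 2 = 1.8282…
  H = 60 × 1.8282… = 109.696…° → H = 109.7°
= HSL(109.7°, 60.7%, 68.0%)


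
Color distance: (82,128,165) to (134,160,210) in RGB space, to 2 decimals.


d = √[(R₁-R₂)² + (G₁-G₂)² + (B₁-B₂)²]
d = √[(82-134)² + (128-160)² + (165-210)²]
d = √[2704 + 1024 + 2025]
d = √5753
d ≈ 75.85


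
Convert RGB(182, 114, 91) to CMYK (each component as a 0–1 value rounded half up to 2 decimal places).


R'=182/255≈0.7137, G'=114/255≈0.4471, B'=91/255≈0.3569
K = 1 - max(R',G',B') = 1 - 182/255 = 73/255 = 0.28627… → 0.29
(1-R'-K)/(1-K) simplifies to (max-R)/max with max = 182:
C = (182-182)/182 = 0/182 = 0 → 0.00
M = (182-114)/182 = 68/182 = 0.37362… → 0.37
Y = (182-91)/182 = 91/182 = 0.5 → 0.50
= CMYK(0.00, 0.37, 0.50, 0.29)


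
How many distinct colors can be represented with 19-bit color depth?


Colors = 2^bits = 2^19
= 524,288 colors


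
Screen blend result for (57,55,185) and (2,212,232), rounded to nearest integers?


Screen: C = 255 - (255-A)×(255-B)/255, rounded to nearest integer
R: 255 - (255-57)×(255-2)/255 = 255 - 50094/255 ≈ 255 - 196.447 = 58.553 → 59
G: 255 - (255-55)×(255-212)/255 = 255 - 8600/255 ≈ 255 - 33.725 = 221.275 → 221
B: 255 - (255-185)×(255-232)/255 = 255 - 1610/255 ≈ 255 - 6.314 = 248.686 → 249
= RGB(59, 221, 249)


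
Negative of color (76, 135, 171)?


Invert: (255-R, 255-G, 255-B)
R: 255-76 = 179
G: 255-135 = 120
B: 255-171 = 84
= RGB(179, 120, 84)


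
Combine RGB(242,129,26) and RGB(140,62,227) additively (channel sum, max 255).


Additive: each channel = min(255, C₁+C₂)
R: 242+140 = 382 → 255
G: 129+62 = 191 → 191
B: 26+227 = 253 → 253
= RGB(255, 191, 253)


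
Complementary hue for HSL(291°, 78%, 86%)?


Complement = opposite side of color wheel = hue + 180°
H' = (291 + 180) mod 360 = 111°
S and L unchanged.
= HSL(111°, 78%, 86%)


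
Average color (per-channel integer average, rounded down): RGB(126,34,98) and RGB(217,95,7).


Midpoint: each channel = ⌊(C₁+C₂)/2⌋
R: ⌊(126+217)/2⌋ = 171
G: ⌊(34+95)/2⌋ = 64
B: ⌊(98+7)/2⌋ = 52
= RGB(171, 64, 52)


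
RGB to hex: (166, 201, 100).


R = 166 → A6 (hex)
G = 201 → C9 (hex)
B = 100 → 64 (hex)
Hex = #A6C964


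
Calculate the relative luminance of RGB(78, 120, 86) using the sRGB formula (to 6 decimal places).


Linearize each channel (sRGB transfer function): c = v/255; c_lin = c/12.92 if c ≤ 0.04045, else ((c+0.055)/1.055)^2.4
  R: 78/255 ≈ 0.305882 > 0.04045 → ((0.305882+0.055)/1.055)^2.4 ≈ 0.076185
  G: 120/255 ≈ 0.470588 > 0.04045 → ((0.470588+0.055)/1.055)^2.4 ≈ 0.187821
  B: 86/255 ≈ 0.337255 > 0.04045 → ((0.337255+0.055)/1.055)^2.4 ≈ 0.093059
R_lin = 0.076185, G_lin = 0.187821, B_lin = 0.093059
L = 0.2126×R + 0.7152×G + 0.0722×B
L = 0.2126×0.076185 + 0.7152×0.187821 + 0.0722×0.093059
L ≈ 0.157245


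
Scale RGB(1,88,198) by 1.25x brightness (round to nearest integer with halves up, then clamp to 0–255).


Multiply each channel by 1.25, round half up, clamp to [0, 255]
R: 1×1.25 = 1.25 → round → 1
G: 88×1.25 = 110
B: 198×1.25 = 247.5 → round → 248
= RGB(1, 110, 248)


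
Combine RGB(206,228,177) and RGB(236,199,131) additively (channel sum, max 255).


Additive: each channel = min(255, C₁+C₂)
R: 206+236 = 442 → 255
G: 228+199 = 427 → 255
B: 177+131 = 308 → 255
= RGB(255, 255, 255)


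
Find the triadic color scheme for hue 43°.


Triadic: equally spaced at 120° intervals
H1 = 43°
H2 = (43 + 120) mod 360 = 163°
H3 = (43 + 240) mod 360 = 283°
Triadic = 43°, 163°, 283°


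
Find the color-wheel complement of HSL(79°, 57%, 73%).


Complement = opposite side of color wheel = hue + 180°
H' = (79 + 180) mod 360 = 259°
S and L unchanged.
= HSL(259°, 57%, 73%)


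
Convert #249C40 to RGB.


24 → 36 (R)
9C → 156 (G)
40 → 64 (B)
= RGB(36, 156, 64)


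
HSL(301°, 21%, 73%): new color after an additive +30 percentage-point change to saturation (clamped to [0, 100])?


Original S = 21%
Adjustment = +30 percentage points
New S = 21 + (30) = 51
Clamp to [0, 100] → 51
= HSL(301°, 51%, 73%)


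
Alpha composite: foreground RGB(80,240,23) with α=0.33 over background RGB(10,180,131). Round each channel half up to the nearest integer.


C = α×F + (1-α)×B, with 1-α = 0.67
R: 0.33×80 + 0.67×10 = 26.40 + 6.70 = 33.10 → 33
G: 0.33×240 + 0.67×180 = 79.20 + 120.60 = 199.80 → 200
B: 0.33×23 + 0.67×131 = 7.59 + 87.77 = 95.36 → 95
= RGB(33, 200, 95)


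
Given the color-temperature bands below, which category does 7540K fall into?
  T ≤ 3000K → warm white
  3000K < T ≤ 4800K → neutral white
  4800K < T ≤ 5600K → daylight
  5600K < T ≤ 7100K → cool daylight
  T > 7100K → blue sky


Temperature: 7540K
7540K > 7100K → blue sky
Classification: blue sky


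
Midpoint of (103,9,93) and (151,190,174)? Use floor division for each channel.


Midpoint: each channel = ⌊(C₁+C₂)/2⌋
R: ⌊(103+151)/2⌋ = 127
G: ⌊(9+190)/2⌋ = 99
B: ⌊(93+174)/2⌋ = 133
= RGB(127, 99, 133)
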